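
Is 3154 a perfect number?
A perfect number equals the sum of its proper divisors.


Proper divisors of 3154: 1, 2, 19, 38, 83, 166, 1577
Sum = 1 + 2 + 19 + 38 + 83 + 166 + 1577 = 1886

No, 3154 is not perfect (1886 ≠ 3154)


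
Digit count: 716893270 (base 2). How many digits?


716893270 in base 2 = 101010101110101110110001010110
Number of digits = 30

30 digits (base 2)


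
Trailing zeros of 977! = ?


floor(977/5) = 195
floor(977/25) = 39
floor(977/125) = 7
floor(977/625) = 1
Total = 242

242 trailing zeros


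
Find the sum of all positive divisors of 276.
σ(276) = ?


Divisors of 276: 1, 2, 3, 4, 6, 12, 23, 46, 69, 92, 138, 276
Sum = 1 + 2 + 3 + 4 + 6 + 12 + 23 + 46 + 69 + 92 + 138 + 276 = 672

σ(276) = 672


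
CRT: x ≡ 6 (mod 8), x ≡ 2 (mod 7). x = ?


M = 8*7 = 56
M1 = M/8 = 7, M2 = M/7 = 8
M1^(-1) mod 8 = 7, M2^(-1) mod 7 = 1
x = 6*7*7 + 2*8*1 = 310
310 mod 56 = 30
Check: 30 mod 8 = 6 ✓, 30 mod 7 = 2 ✓

x ≡ 30 (mod 56)


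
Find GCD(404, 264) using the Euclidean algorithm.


404 = 1 * 264 + 140
264 = 1 * 140 + 124
140 = 1 * 124 + 16
124 = 7 * 16 + 12
16 = 1 * 12 + 4
12 = 3 * 4 + 0
GCD = 4


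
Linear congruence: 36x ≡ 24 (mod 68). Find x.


GCD(36, 68) = 4 divides 24
Divide: 9x ≡ 6 (mod 17)
x ≡ 12 (mod 17)


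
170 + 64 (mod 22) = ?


170 + 64 = 234
234 mod 22 = 14


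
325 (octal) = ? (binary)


325 (base 8) = 213 (decimal)
213 (decimal) = 11010101 (base 2)


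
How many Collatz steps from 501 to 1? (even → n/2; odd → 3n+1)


501 → 1504 → 752 → 376 → 188 → 94 → 47 → 142 → 71 → 214 → 107 → 322 → 161 → 484 → 242 → 121 → 364 → 182 → 91 → 274 → 137 → 412 → 206 → 103 → 310 → 155 → 466 → 233 → 700 → 350 → 175 → 526 → 263 → 790 → 395 → 1186 → 593 → 1780 → 890 → 445 → 1336 → 668 → 334 → 167 → 502 → 251 → 754 → 377 → 1132 → 566 → 283 → 850 → 425 → 1276 → 638 → 319 → 958 → 479 → 1438 → 719 → 2158 → 1079 → 3238 → 1619 → 4858 → 2429 → 7288 → 3644 → 1822 → 911 → 2734 → 1367 → 4102 → 2051 → 6154 → 3077 → 9232 → 4616 → 2308 → 1154 → 577 → 1732 → 866 → 433 → 1300 → 650 → 325 → 976 → 488 → 244 → 122 → 61 → 184 → 92 → 46 → 23 → 70 → 35 → 106 → 53 → 160 → 80 → 40 → 20 → 10 → 5 → 16 → 8 → 4 → 2 → 1
Total steps = 110

110 steps


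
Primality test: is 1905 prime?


1905 / 3 = 635 (exact division)
1905 is NOT prime.

No, 1905 is not prime


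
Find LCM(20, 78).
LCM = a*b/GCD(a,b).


GCD(20, 78) = 2
LCM = 20*78/2 = 1560/2 = 780

LCM = 780


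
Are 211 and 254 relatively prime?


Euclidean algorithm:
254 = 1 * 211 + 43
211 = 4 * 43 + 39
43 = 1 * 39 + 4
39 = 9 * 4 + 3
4 = 1 * 3 + 1
3 = 3 * 1 + 0
GCD(211, 254) = 1

Yes, coprime (GCD = 1)


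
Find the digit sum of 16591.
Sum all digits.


1 + 6 + 5 + 9 + 1 = 22


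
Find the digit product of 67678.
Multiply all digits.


6 × 7 × 6 × 7 × 8 = 14112


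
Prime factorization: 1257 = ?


1257 / 3 = 419
419 / 419 = 1
1257 = 3 × 419


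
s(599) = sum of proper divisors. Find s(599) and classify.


Proper divisors: 1
Sum = 1 = 1
1 < 599 → deficient

s(599) = 1 (deficient)


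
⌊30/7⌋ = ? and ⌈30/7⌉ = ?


30/7 = 4.2857
floor = 4
ceil = 5

floor = 4, ceil = 5


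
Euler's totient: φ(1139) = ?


1139 = 17 × 67
Prime factors: 17, 67
φ(1139) = 1139 × (1-1/17) × (1-1/67)
= 1139 × 16/17 × 66/67 = 1056

φ(1139) = 1056


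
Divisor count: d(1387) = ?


1387 = 19^1 × 73^1
d(1387) = (1+1) × (1+1) = 4

4 divisors


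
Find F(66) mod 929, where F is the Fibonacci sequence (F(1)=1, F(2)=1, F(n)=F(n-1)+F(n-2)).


F(k) mod 929 for k=1..66:
1, 1, 2, 3, 5, 8, 13, 21, 34, 55, 89, 144, 233, 377, 610, 58, 668, 726, 465, 262, 727, 60, 787, 847, 705, 623, 399, 93, 492, 585, 148, 733, 881, 685, 637, 393, 101, 494, 595, 160, 755, 915, 741, 727, 539, 337, 876, 284, 231, 515, 746, 332, 149, 481, 630, 182, 812, 65, 877, 13, 890, 903, 864, 838, 773, 682
F(66) mod 929 = 682


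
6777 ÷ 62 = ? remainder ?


6777 = 62 * 109 + 19
Check: 6758 + 19 = 6777

q = 109, r = 19


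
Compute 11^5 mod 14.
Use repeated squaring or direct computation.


11^1 mod 14 = 11
11^2 mod 14 = 9
11^3 mod 14 = 1
11^4 mod 14 = 11
11^5 mod 14 = 9


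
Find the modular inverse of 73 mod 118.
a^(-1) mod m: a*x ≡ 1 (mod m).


Use the extended Euclidean algorithm on (118, 73); each row r = 118*s + 73*t:
r=118, s=1, t=0
r=73, s=0, t=1
q=1: r=45, s=1, t=-1   [118*(1) + 73*(-1) = 45]
q=1: r=28, s=-1, t=2   [118*(-1) + 73*(2) = 28]
q=1: r=17, s=2, t=-3   [118*(2) + 73*(-3) = 17]
q=1: r=11, s=-3, t=5   [118*(-3) + 73*(5) = 11]
q=1: r=6, s=5, t=-8   [118*(5) + 73*(-8) = 6]
q=1: r=5, s=-8, t=13   [118*(-8) + 73*(13) = 5]
q=1: r=1, s=13, t=-21   [118*(13) + 73*(-21) = 1]
q=5: r=0, s=-73, t=118   [118*(-73) + 73*(118) = 0]
GCD = 1 with t = -21, so 73*(-21) ≡ 1 (mod 118)
Inverse = -21 mod 118 = 97
Check: 73 * 97 = 7081 ≡ 1 (mod 118)

73^(-1) ≡ 97 (mod 118)


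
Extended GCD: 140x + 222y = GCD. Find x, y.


Tabular extended Euclidean (each row: r = 140*s + 222*t):
r=140, s=1, t=0
r=222, s=0, t=1
q=0: r=140, s=1, t=0   [140*(1) + 222*(0) = 140]
q=1: r=82, s=-1, t=1   [140*(-1) + 222*(1) = 82]
q=1: r=58, s=2, t=-1   [140*(2) + 222*(-1) = 58]
q=1: r=24, s=-3, t=2   [140*(-3) + 222*(2) = 24]
q=2: r=10, s=8, t=-5   [140*(8) + 222*(-5) = 10]
q=2: r=4, s=-19, t=12   [140*(-19) + 222*(12) = 4]
q=2: r=2, s=46, t=-29   [140*(46) + 222*(-29) = 2]
q=2: r=0, s=-111, t=70   [140*(-111) + 222*(70) = 0]
GCD = 2; from the row with r=2: x=46, y=-29
Check: 140*(46) + 222*(-29) = 6440 - 6438 = 2

GCD = 2, x = 46, y = -29


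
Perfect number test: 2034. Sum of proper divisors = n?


Proper divisors of 2034: 1, 2, 3, 6, 9, 18, 113, 226, 339, 678, 1017
Sum = 1 + 2 + 3 + 6 + 9 + 18 + 113 + 226 + 339 + 678 + 1017 = 2412

No, 2034 is not perfect (2412 ≠ 2034)


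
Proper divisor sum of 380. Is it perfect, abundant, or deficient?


Proper divisors: 1, 2, 4, 5, 10, 19, 20, 38, 76, 95, 190
Sum = 1 + 2 + 4 + 5 + 10 + 19 + 20 + 38 + 76 + 95 + 190 = 460
460 > 380 → abundant

s(380) = 460 (abundant)


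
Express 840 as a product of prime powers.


840 / 2 = 420
420 / 2 = 210
210 / 2 = 105
105 / 3 = 35
35 / 5 = 7
7 / 7 = 1
840 = 2^3 × 3 × 5 × 7


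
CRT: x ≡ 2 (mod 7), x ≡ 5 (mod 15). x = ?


M = 7*15 = 105
M1 = M/7 = 15, M2 = M/15 = 7
M1^(-1) mod 7 = 1, M2^(-1) mod 15 = 13
x = 2*15*1 + 5*7*13 = 485
485 mod 105 = 65
Check: 65 mod 7 = 2 ✓, 65 mod 15 = 5 ✓

x ≡ 65 (mod 105)


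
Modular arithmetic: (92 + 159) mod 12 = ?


92 + 159 = 251
251 mod 12 = 11


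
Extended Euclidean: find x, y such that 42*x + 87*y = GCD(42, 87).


Tabular extended Euclidean (each row: r = 42*s + 87*t):
r=42, s=1, t=0
r=87, s=0, t=1
q=0: r=42, s=1, t=0   [42*(1) + 87*(0) = 42]
q=2: r=3, s=-2, t=1   [42*(-2) + 87*(1) = 3]
q=14: r=0, s=29, t=-14   [42*(29) + 87*(-14) = 0]
GCD = 3; from the row with r=3: x=-2, y=1
Check: 42*(-2) + 87*(1) = -84 + 87 = 3

GCD = 3, x = -2, y = 1


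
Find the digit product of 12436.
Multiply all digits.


1 × 2 × 4 × 3 × 6 = 144


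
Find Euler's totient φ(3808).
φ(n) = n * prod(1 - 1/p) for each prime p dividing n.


3808 = 2^5 × 7 × 17
Prime factors: 2, 7, 17
φ(3808) = 3808 × (1-1/2) × (1-1/7) × (1-1/17)
= 3808 × 1/2 × 6/7 × 16/17 = 1536

φ(3808) = 1536


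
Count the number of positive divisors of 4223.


4223 = 41^1 × 103^1
d(4223) = (1+1) × (1+1) = 4

4 divisors


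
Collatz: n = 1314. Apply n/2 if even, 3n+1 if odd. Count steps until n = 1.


1314 → 657 → 1972 → 986 → 493 → 1480 → 740 → 370 → 185 → 556 → 278 → 139 → 418 → 209 → 628 → 314 → 157 → 472 → 236 → 118 → 59 → 178 → 89 → 268 → 134 → 67 → 202 → 101 → 304 → 152 → 76 → 38 → 19 → 58 → 29 → 88 → 44 → 22 → 11 → 34 → 17 → 52 → 26 → 13 → 40 → 20 → 10 → 5 → 16 → 8 → 4 → 2 → 1
Total steps = 52

52 steps


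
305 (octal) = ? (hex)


305 (base 8) = 197 (decimal)
197 (decimal) = C5 (base 16)


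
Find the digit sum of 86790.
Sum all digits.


8 + 6 + 7 + 9 + 0 = 30


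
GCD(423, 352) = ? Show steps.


423 = 1 * 352 + 71
352 = 4 * 71 + 68
71 = 1 * 68 + 3
68 = 22 * 3 + 2
3 = 1 * 2 + 1
2 = 2 * 1 + 0
GCD = 1


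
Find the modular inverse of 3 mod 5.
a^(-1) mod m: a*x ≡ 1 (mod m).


Use the extended Euclidean algorithm on (5, 3); each row r = 5*s + 3*t:
r=5, s=1, t=0
r=3, s=0, t=1
q=1: r=2, s=1, t=-1   [5*(1) + 3*(-1) = 2]
q=1: r=1, s=-1, t=2   [5*(-1) + 3*(2) = 1]
q=2: r=0, s=3, t=-5   [5*(3) + 3*(-5) = 0]
GCD = 1 with t = 2, so 3*(2) ≡ 1 (mod 5)
Inverse = 2 mod 5 = 2
Check: 3 * 2 = 6 ≡ 1 (mod 5)

3^(-1) ≡ 2 (mod 5)


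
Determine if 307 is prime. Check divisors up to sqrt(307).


Check divisors up to sqrt(307) = 17.5214
No divisors found.
307 is prime.

Yes, 307 is prime


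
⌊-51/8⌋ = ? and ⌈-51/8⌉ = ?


-51/8 = -6.3750
floor = -7
ceil = -6

floor = -7, ceil = -6


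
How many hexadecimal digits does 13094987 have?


13094987 in base 16 = C7D04B
Number of digits = 6

6 digits (base 16)


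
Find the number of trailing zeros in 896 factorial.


floor(896/5) = 179
floor(896/25) = 35
floor(896/125) = 7
floor(896/625) = 1
Total = 222

222 trailing zeros


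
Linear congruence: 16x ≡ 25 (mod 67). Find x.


GCD(16, 67) = 1, unique solution
a^(-1) mod 67 = 21
x = 21 * 25 mod 67 = 56

x ≡ 56 (mod 67)


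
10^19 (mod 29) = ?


10^1 mod 29 = 10
10^2 mod 29 = 13
10^3 mod 29 = 14
10^4 mod 29 = 24
10^5 mod 29 = 8
10^6 mod 29 = 22
10^7 mod 29 = 17
10^8 mod 29 = 25
10^9 mod 29 = 18
10^10 mod 29 = 6
10^11 mod 29 = 2
10^12 mod 29 = 20
10^13 mod 29 = 26
10^14 mod 29 = 28
10^15 mod 29 = 19
10^16 mod 29 = 16
10^17 mod 29 = 15
10^18 mod 29 = 5
10^19 mod 29 = 21


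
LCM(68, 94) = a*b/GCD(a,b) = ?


GCD(68, 94) = 2
LCM = 68*94/2 = 6392/2 = 3196

LCM = 3196


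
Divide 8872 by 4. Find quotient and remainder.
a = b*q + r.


8872 = 4 * 2218 + 0
Check: 8872 + 0 = 8872

q = 2218, r = 0


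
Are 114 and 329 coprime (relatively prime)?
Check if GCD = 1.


Euclidean algorithm:
329 = 2 * 114 + 101
114 = 1 * 101 + 13
101 = 7 * 13 + 10
13 = 1 * 10 + 3
10 = 3 * 3 + 1
3 = 3 * 1 + 0
GCD(114, 329) = 1

Yes, coprime (GCD = 1)


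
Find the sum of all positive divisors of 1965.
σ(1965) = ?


Divisors of 1965: 1, 3, 5, 15, 131, 393, 655, 1965
Sum = 1 + 3 + 5 + 15 + 131 + 393 + 655 + 1965 = 3168

σ(1965) = 3168


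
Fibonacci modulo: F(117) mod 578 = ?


F(k) mod 578 for k=1..117:
1, 1, 2, 3, 5, 8, 13, 21, 34, 55, 89, 144, 233, 377, 32, 409, 441, 272, 135, 407, 542, 371, 335, 128, 463, 13, 476, 489, 387, 298, 107, 405, 512, 339, 273, 34, 307, 341, 70, 411, 481, 314, 217, 531, 170, 123, 293, 416, 131, 547, 100, 69, 169, 238, 407, 67, 474, 541, 437, 400, 259, 81, 340, 421, 183, 26, 209, 235, 444, 101, 545, 68, 35, 103, 138, 241, 379, 42, 421, 463, 306, 191, 497, 110, 29, 139, 168, 307, 475, 204, 101, 305, 406, 133, 539, 94, 55, 149, 204, 353, 557, 332, 311, 65, 376, 441, 239, 102, 341, 443, 206, 71, 277, 348, 47, 395, 442
F(117) mod 578 = 442


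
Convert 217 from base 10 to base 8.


217 (base 10) = 217 (decimal)
217 (decimal) = 331 (base 8)


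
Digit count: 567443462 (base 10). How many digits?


567443462 has 9 digits in base 10
floor(log10(567443462)) + 1 = floor(8.7539) + 1 = 9

9 digits (base 10)


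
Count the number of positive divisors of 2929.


2929 = 29^1 × 101^1
d(2929) = (1+1) × (1+1) = 4

4 divisors


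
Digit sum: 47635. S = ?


4 + 7 + 6 + 3 + 5 = 25


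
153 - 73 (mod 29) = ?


153 - 73 = 80
80 mod 29 = 22


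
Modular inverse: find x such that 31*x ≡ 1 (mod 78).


Use the extended Euclidean algorithm on (78, 31); each row r = 78*s + 31*t:
r=78, s=1, t=0
r=31, s=0, t=1
q=2: r=16, s=1, t=-2   [78*(1) + 31*(-2) = 16]
q=1: r=15, s=-1, t=3   [78*(-1) + 31*(3) = 15]
q=1: r=1, s=2, t=-5   [78*(2) + 31*(-5) = 1]
q=15: r=0, s=-31, t=78   [78*(-31) + 31*(78) = 0]
GCD = 1 with t = -5, so 31*(-5) ≡ 1 (mod 78)
Inverse = -5 mod 78 = 73
Check: 31 * 73 = 2263 ≡ 1 (mod 78)

31^(-1) ≡ 73 (mod 78)


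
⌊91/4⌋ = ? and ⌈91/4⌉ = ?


91/4 = 22.7500
floor = 22
ceil = 23

floor = 22, ceil = 23


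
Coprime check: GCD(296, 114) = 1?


Euclidean algorithm:
296 = 2 * 114 + 68
114 = 1 * 68 + 46
68 = 1 * 46 + 22
46 = 2 * 22 + 2
22 = 11 * 2 + 0
GCD(296, 114) = 2

No, not coprime (GCD = 2)


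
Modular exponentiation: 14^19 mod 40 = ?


14^1 mod 40 = 14
14^2 mod 40 = 36
14^3 mod 40 = 24
14^4 mod 40 = 16
14^5 mod 40 = 24
14^6 mod 40 = 16
14^7 mod 40 = 24
14^8 mod 40 = 16
14^9 mod 40 = 24
14^10 mod 40 = 16
14^11 mod 40 = 24
14^12 mod 40 = 16
14^13 mod 40 = 24
14^14 mod 40 = 16
14^15 mod 40 = 24
14^16 mod 40 = 16
14^17 mod 40 = 24
14^18 mod 40 = 16
14^19 mod 40 = 24


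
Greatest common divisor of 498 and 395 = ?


498 = 1 * 395 + 103
395 = 3 * 103 + 86
103 = 1 * 86 + 17
86 = 5 * 17 + 1
17 = 17 * 1 + 0
GCD = 1


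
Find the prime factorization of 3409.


3409 / 7 = 487
487 / 487 = 1
3409 = 7 × 487


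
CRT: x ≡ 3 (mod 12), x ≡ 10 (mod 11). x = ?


M = 12*11 = 132
M1 = M/12 = 11, M2 = M/11 = 12
M1^(-1) mod 12 = 11, M2^(-1) mod 11 = 1
x = 3*11*11 + 10*12*1 = 483
483 mod 132 = 87
Check: 87 mod 12 = 3 ✓, 87 mod 11 = 10 ✓

x ≡ 87 (mod 132)


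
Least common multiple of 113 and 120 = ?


GCD(113, 120) = 1
LCM = 113*120/1 = 13560/1 = 13560

LCM = 13560


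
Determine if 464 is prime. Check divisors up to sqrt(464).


464 / 2 = 232 (exact division)
464 is NOT prime.

No, 464 is not prime


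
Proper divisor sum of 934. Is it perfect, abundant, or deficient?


Proper divisors: 1, 2, 467
Sum = 1 + 2 + 467 = 470
470 < 934 → deficient

s(934) = 470 (deficient)


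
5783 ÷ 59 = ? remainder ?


5783 = 59 * 98 + 1
Check: 5782 + 1 = 5783

q = 98, r = 1


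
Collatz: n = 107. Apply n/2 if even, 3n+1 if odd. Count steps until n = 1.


107 → 322 → 161 → 484 → 242 → 121 → 364 → 182 → 91 → 274 → 137 → 412 → 206 → 103 → 310 → 155 → 466 → 233 → 700 → 350 → 175 → 526 → 263 → 790 → 395 → 1186 → 593 → 1780 → 890 → 445 → 1336 → 668 → 334 → 167 → 502 → 251 → 754 → 377 → 1132 → 566 → 283 → 850 → 425 → 1276 → 638 → 319 → 958 → 479 → 1438 → 719 → 2158 → 1079 → 3238 → 1619 → 4858 → 2429 → 7288 → 3644 → 1822 → 911 → 2734 → 1367 → 4102 → 2051 → 6154 → 3077 → 9232 → 4616 → 2308 → 1154 → 577 → 1732 → 866 → 433 → 1300 → 650 → 325 → 976 → 488 → 244 → 122 → 61 → 184 → 92 → 46 → 23 → 70 → 35 → 106 → 53 → 160 → 80 → 40 → 20 → 10 → 5 → 16 → 8 → 4 → 2 → 1
Total steps = 100

100 steps


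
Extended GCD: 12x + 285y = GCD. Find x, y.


Tabular extended Euclidean (each row: r = 12*s + 285*t):
r=12, s=1, t=0
r=285, s=0, t=1
q=0: r=12, s=1, t=0   [12*(1) + 285*(0) = 12]
q=23: r=9, s=-23, t=1   [12*(-23) + 285*(1) = 9]
q=1: r=3, s=24, t=-1   [12*(24) + 285*(-1) = 3]
q=3: r=0, s=-95, t=4   [12*(-95) + 285*(4) = 0]
GCD = 3; from the row with r=3: x=24, y=-1
Check: 12*(24) + 285*(-1) = 288 - 285 = 3

GCD = 3, x = 24, y = -1


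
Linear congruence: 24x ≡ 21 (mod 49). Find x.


GCD(24, 49) = 1, unique solution
a^(-1) mod 49 = 47
x = 47 * 21 mod 49 = 7

x ≡ 7 (mod 49)


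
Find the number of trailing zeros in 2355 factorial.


floor(2355/5) = 471
floor(2355/25) = 94
floor(2355/125) = 18
floor(2355/625) = 3
Total = 586

586 trailing zeros


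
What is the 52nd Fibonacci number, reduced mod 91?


F(k) mod 91 for k=1..52:
1, 1, 2, 3, 5, 8, 13, 21, 34, 55, 89, 53, 51, 13, 64, 77, 50, 36, 86, 31, 26, 57, 83, 49, 41, 90, 40, 39, 79, 27, 15, 42, 57, 8, 65, 73, 47, 29, 76, 14, 90, 13, 12, 25, 37, 62, 8, 70, 78, 57, 44, 10
F(52) mod 91 = 10


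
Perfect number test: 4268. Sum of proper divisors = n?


Proper divisors of 4268: 1, 2, 4, 11, 22, 44, 97, 194, 388, 1067, 2134
Sum = 1 + 2 + 4 + 11 + 22 + 44 + 97 + 194 + 388 + 1067 + 2134 = 3964

No, 4268 is not perfect (3964 ≠ 4268)


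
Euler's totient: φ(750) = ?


750 = 2 × 3 × 5^3
Prime factors: 2, 3, 5
φ(750) = 750 × (1-1/2) × (1-1/3) × (1-1/5)
= 750 × 1/2 × 2/3 × 4/5 = 200

φ(750) = 200


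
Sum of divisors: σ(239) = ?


Divisors of 239: 1, 239
Sum = 1 + 239 = 240

σ(239) = 240


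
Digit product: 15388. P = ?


1 × 5 × 3 × 8 × 8 = 960


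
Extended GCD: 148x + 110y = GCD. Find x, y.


Tabular extended Euclidean (each row: r = 148*s + 110*t):
r=148, s=1, t=0
r=110, s=0, t=1
q=1: r=38, s=1, t=-1   [148*(1) + 110*(-1) = 38]
q=2: r=34, s=-2, t=3   [148*(-2) + 110*(3) = 34]
q=1: r=4, s=3, t=-4   [148*(3) + 110*(-4) = 4]
q=8: r=2, s=-26, t=35   [148*(-26) + 110*(35) = 2]
q=2: r=0, s=55, t=-74   [148*(55) + 110*(-74) = 0]
GCD = 2; from the row with r=2: x=-26, y=35
Check: 148*(-26) + 110*(35) = -3848 + 3850 = 2

GCD = 2, x = -26, y = 35


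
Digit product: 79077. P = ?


7 × 9 × 0 × 7 × 7 = 0


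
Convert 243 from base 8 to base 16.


243 (base 8) = 163 (decimal)
163 (decimal) = A3 (base 16)


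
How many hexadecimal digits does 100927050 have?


100927050 in base 16 = 604064A
Number of digits = 7

7 digits (base 16)


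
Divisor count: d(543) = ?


543 = 3^1 × 181^1
d(543) = (1+1) × (1+1) = 4

4 divisors


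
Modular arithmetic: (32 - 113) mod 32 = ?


32 - 113 = -81
-81 mod 32 = 15


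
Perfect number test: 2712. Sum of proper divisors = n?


Proper divisors of 2712: 1, 2, 3, 4, 6, 8, 12, 24, 113, 226, 339, 452, 678, 904, 1356
Sum = 1 + 2 + 3 + 4 + 6 + 8 + 12 + 24 + 113 + 226 + 339 + 452 + 678 + 904 + 1356 = 4128

No, 2712 is not perfect (4128 ≠ 2712)


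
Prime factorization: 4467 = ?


4467 / 3 = 1489
1489 / 1489 = 1
4467 = 3 × 1489


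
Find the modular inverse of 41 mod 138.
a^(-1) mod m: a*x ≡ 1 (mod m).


Use the extended Euclidean algorithm on (138, 41); each row r = 138*s + 41*t:
r=138, s=1, t=0
r=41, s=0, t=1
q=3: r=15, s=1, t=-3   [138*(1) + 41*(-3) = 15]
q=2: r=11, s=-2, t=7   [138*(-2) + 41*(7) = 11]
q=1: r=4, s=3, t=-10   [138*(3) + 41*(-10) = 4]
q=2: r=3, s=-8, t=27   [138*(-8) + 41*(27) = 3]
q=1: r=1, s=11, t=-37   [138*(11) + 41*(-37) = 1]
q=3: r=0, s=-41, t=138   [138*(-41) + 41*(138) = 0]
GCD = 1 with t = -37, so 41*(-37) ≡ 1 (mod 138)
Inverse = -37 mod 138 = 101
Check: 41 * 101 = 4141 ≡ 1 (mod 138)

41^(-1) ≡ 101 (mod 138)


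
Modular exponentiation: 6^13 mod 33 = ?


6^1 mod 33 = 6
6^2 mod 33 = 3
6^3 mod 33 = 18
6^4 mod 33 = 9
6^5 mod 33 = 21
6^6 mod 33 = 27
6^7 mod 33 = 30
6^8 mod 33 = 15
6^9 mod 33 = 24
6^10 mod 33 = 12
6^11 mod 33 = 6
6^12 mod 33 = 3
6^13 mod 33 = 18


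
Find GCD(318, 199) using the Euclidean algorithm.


318 = 1 * 199 + 119
199 = 1 * 119 + 80
119 = 1 * 80 + 39
80 = 2 * 39 + 2
39 = 19 * 2 + 1
2 = 2 * 1 + 0
GCD = 1


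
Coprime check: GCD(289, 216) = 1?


Euclidean algorithm:
289 = 1 * 216 + 73
216 = 2 * 73 + 70
73 = 1 * 70 + 3
70 = 23 * 3 + 1
3 = 3 * 1 + 0
GCD(289, 216) = 1

Yes, coprime (GCD = 1)


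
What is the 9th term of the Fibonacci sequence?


Sequence: 1, 1, 2, 3, 5, 8, 13, 21, 34
F(9) = 34


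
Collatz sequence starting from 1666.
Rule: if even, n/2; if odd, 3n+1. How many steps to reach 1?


1666 → 833 → 2500 → 1250 → 625 → 1876 → 938 → 469 → 1408 → 704 → 352 → 176 → 88 → 44 → 22 → 11 → 34 → 17 → 52 → 26 → 13 → 40 → 20 → 10 → 5 → 16 → 8 → 4 → 2 → 1
Total steps = 29

29 steps


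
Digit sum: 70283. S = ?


7 + 0 + 2 + 8 + 3 = 20


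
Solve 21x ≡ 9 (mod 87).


GCD(21, 87) = 3 divides 9
Divide: 7x ≡ 3 (mod 29)
x ≡ 17 (mod 29)


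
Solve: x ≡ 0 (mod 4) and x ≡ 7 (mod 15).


M = 4*15 = 60
M1 = M/4 = 15, M2 = M/15 = 4
M1^(-1) mod 4 = 3, M2^(-1) mod 15 = 4
x = 0*15*3 + 7*4*4 = 112
112 mod 60 = 52
Check: 52 mod 4 = 0 ✓, 52 mod 15 = 7 ✓

x ≡ 52 (mod 60)


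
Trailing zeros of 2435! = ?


floor(2435/5) = 487
floor(2435/25) = 97
floor(2435/125) = 19
floor(2435/625) = 3
Total = 606

606 trailing zeros


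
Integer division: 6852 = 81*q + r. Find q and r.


6852 = 81 * 84 + 48
Check: 6804 + 48 = 6852

q = 84, r = 48


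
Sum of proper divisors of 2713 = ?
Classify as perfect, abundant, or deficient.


Proper divisors: 1
Sum = 1 = 1
1 < 2713 → deficient

s(2713) = 1 (deficient)


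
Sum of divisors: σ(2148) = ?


Divisors of 2148: 1, 2, 3, 4, 6, 12, 179, 358, 537, 716, 1074, 2148
Sum = 1 + 2 + 3 + 4 + 6 + 12 + 179 + 358 + 537 + 716 + 1074 + 2148 = 5040

σ(2148) = 5040


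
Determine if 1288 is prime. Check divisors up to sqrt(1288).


1288 / 2 = 644 (exact division)
1288 is NOT prime.

No, 1288 is not prime


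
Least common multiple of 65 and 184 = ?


GCD(65, 184) = 1
LCM = 65*184/1 = 11960/1 = 11960

LCM = 11960


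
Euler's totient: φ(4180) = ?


4180 = 2^2 × 5 × 11 × 19
Prime factors: 2, 5, 11, 19
φ(4180) = 4180 × (1-1/2) × (1-1/5) × (1-1/11) × (1-1/19)
= 4180 × 1/2 × 4/5 × 10/11 × 18/19 = 1440

φ(4180) = 1440


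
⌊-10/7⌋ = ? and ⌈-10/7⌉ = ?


-10/7 = -1.4286
floor = -2
ceil = -1

floor = -2, ceil = -1


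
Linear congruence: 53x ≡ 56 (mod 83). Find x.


GCD(53, 83) = 1, unique solution
a^(-1) mod 83 = 47
x = 47 * 56 mod 83 = 59

x ≡ 59 (mod 83)


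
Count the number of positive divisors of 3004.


3004 = 2^2 × 751^1
d(3004) = (2+1) × (1+1) = 6

6 divisors


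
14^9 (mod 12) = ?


14^1 mod 12 = 2
14^2 mod 12 = 4
14^3 mod 12 = 8
14^4 mod 12 = 4
14^5 mod 12 = 8
14^6 mod 12 = 4
14^7 mod 12 = 8
14^8 mod 12 = 4
14^9 mod 12 = 8


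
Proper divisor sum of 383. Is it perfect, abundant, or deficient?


Proper divisors: 1
Sum = 1 = 1
1 < 383 → deficient

s(383) = 1 (deficient)


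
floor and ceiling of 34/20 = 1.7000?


34/20 = 1.7000
floor = 1
ceil = 2

floor = 1, ceil = 2


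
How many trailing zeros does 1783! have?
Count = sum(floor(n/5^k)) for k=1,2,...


floor(1783/5) = 356
floor(1783/25) = 71
floor(1783/125) = 14
floor(1783/625) = 2
Total = 443

443 trailing zeros


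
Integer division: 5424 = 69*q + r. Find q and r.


5424 = 69 * 78 + 42
Check: 5382 + 42 = 5424

q = 78, r = 42


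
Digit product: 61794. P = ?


6 × 1 × 7 × 9 × 4 = 1512


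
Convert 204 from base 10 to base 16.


204 (base 10) = 204 (decimal)
204 (decimal) = CC (base 16)


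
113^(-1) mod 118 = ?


Use the extended Euclidean algorithm on (118, 113); each row r = 118*s + 113*t:
r=118, s=1, t=0
r=113, s=0, t=1
q=1: r=5, s=1, t=-1   [118*(1) + 113*(-1) = 5]
q=22: r=3, s=-22, t=23   [118*(-22) + 113*(23) = 3]
q=1: r=2, s=23, t=-24   [118*(23) + 113*(-24) = 2]
q=1: r=1, s=-45, t=47   [118*(-45) + 113*(47) = 1]
q=2: r=0, s=113, t=-118   [118*(113) + 113*(-118) = 0]
GCD = 1 with t = 47, so 113*(47) ≡ 1 (mod 118)
Inverse = 47 mod 118 = 47
Check: 113 * 47 = 5311 ≡ 1 (mod 118)

113^(-1) ≡ 47 (mod 118)


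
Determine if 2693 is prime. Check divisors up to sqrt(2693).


Check divisors up to sqrt(2693) = 51.8941
No divisors found.
2693 is prime.

Yes, 2693 is prime


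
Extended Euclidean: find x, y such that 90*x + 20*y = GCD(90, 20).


Tabular extended Euclidean (each row: r = 90*s + 20*t):
r=90, s=1, t=0
r=20, s=0, t=1
q=4: r=10, s=1, t=-4   [90*(1) + 20*(-4) = 10]
q=2: r=0, s=-2, t=9   [90*(-2) + 20*(9) = 0]
GCD = 10; from the row with r=10: x=1, y=-4
Check: 90*(1) + 20*(-4) = 90 - 80 = 10

GCD = 10, x = 1, y = -4


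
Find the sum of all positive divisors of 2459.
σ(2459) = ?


Divisors of 2459: 1, 2459
Sum = 1 + 2459 = 2460

σ(2459) = 2460


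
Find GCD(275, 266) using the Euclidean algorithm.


275 = 1 * 266 + 9
266 = 29 * 9 + 5
9 = 1 * 5 + 4
5 = 1 * 4 + 1
4 = 4 * 1 + 0
GCD = 1


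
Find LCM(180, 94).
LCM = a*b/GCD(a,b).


GCD(180, 94) = 2
LCM = 180*94/2 = 16920/2 = 8460

LCM = 8460


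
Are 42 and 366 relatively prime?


Euclidean algorithm:
366 = 8 * 42 + 30
42 = 1 * 30 + 12
30 = 2 * 12 + 6
12 = 2 * 6 + 0
GCD(42, 366) = 6

No, not coprime (GCD = 6)


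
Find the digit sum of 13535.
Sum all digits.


1 + 3 + 5 + 3 + 5 = 17


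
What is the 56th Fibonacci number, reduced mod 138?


F(k) mod 138 for k=1..56:
1, 1, 2, 3, 5, 8, 13, 21, 34, 55, 89, 6, 95, 101, 58, 21, 79, 100, 41, 3, 44, 47, 91, 0, 91, 91, 44, 135, 41, 38, 79, 117, 58, 37, 95, 132, 89, 83, 34, 117, 13, 130, 5, 135, 2, 137, 1, 0, 1, 1, 2, 3, 5, 8, 13, 21
F(56) mod 138 = 21


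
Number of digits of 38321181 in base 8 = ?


38321181 in base 8 = 222136035
Number of digits = 9

9 digits (base 8)


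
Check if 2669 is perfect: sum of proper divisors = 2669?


Proper divisors of 2669: 1, 17, 157
Sum = 1 + 17 + 157 = 175

No, 2669 is not perfect (175 ≠ 2669)


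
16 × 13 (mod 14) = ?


16 × 13 = 208
208 mod 14 = 12


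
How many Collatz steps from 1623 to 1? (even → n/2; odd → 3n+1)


1623 → 4870 → 2435 → 7306 → 3653 → 10960 → 5480 → 2740 → 1370 → 685 → 2056 → 1028 → 514 → 257 → 772 → 386 → 193 → 580 → 290 → 145 → 436 → 218 → 109 → 328 → 164 → 82 → 41 → 124 → 62 → 31 → 94 → 47 → 142 → 71 → 214 → 107 → 322 → 161 → 484 → 242 → 121 → 364 → 182 → 91 → 274 → 137 → 412 → 206 → 103 → 310 → 155 → 466 → 233 → 700 → 350 → 175 → 526 → 263 → 790 → 395 → 1186 → 593 → 1780 → 890 → 445 → 1336 → 668 → 334 → 167 → 502 → 251 → 754 → 377 → 1132 → 566 → 283 → 850 → 425 → 1276 → 638 → 319 → 958 → 479 → 1438 → 719 → 2158 → 1079 → 3238 → 1619 → 4858 → 2429 → 7288 → 3644 → 1822 → 911 → 2734 → 1367 → 4102 → 2051 → 6154 → 3077 → 9232 → 4616 → 2308 → 1154 → 577 → 1732 → 866 → 433 → 1300 → 650 → 325 → 976 → 488 → 244 → 122 → 61 → 184 → 92 → 46 → 23 → 70 → 35 → 106 → 53 → 160 → 80 → 40 → 20 → 10 → 5 → 16 → 8 → 4 → 2 → 1
Total steps = 135

135 steps


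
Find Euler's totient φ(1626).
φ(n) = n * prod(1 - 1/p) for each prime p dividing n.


1626 = 2 × 3 × 271
Prime factors: 2, 3, 271
φ(1626) = 1626 × (1-1/2) × (1-1/3) × (1-1/271)
= 1626 × 1/2 × 2/3 × 270/271 = 540

φ(1626) = 540


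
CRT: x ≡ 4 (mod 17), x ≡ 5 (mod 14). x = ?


M = 17*14 = 238
M1 = M/17 = 14, M2 = M/14 = 17
M1^(-1) mod 17 = 11, M2^(-1) mod 14 = 5
x = 4*14*11 + 5*17*5 = 1041
1041 mod 238 = 89
Check: 89 mod 17 = 4 ✓, 89 mod 14 = 5 ✓

x ≡ 89 (mod 238)


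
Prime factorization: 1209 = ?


1209 / 3 = 403
403 / 13 = 31
31 / 31 = 1
1209 = 3 × 13 × 31


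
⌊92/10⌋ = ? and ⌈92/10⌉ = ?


92/10 = 9.2000
floor = 9
ceil = 10

floor = 9, ceil = 10


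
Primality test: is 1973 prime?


Check divisors up to sqrt(1973) = 44.4185
No divisors found.
1973 is prime.

Yes, 1973 is prime


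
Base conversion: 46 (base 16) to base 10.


46 (base 16) = 70 (decimal)
70 (decimal) = 70 (base 10)


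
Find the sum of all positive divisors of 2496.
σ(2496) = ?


Divisors of 2496: 1, 2, 3, 4, 6, 8, 12, 13, 16, 24, 26, 32, 39, 48, 52, 64, 78, 96, 104, 156, 192, 208, 312, 416, 624, 832, 1248, 2496
Sum = 1 + 2 + 3 + 4 + 6 + 8 + 12 + 13 + 16 + 24 + 26 + 32 + 39 + 48 + 52 + 64 + 78 + 96 + 104 + 156 + 192 + 208 + 312 + 416 + 624 + 832 + 1248 + 2496 = 7112

σ(2496) = 7112


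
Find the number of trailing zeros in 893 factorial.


floor(893/5) = 178
floor(893/25) = 35
floor(893/125) = 7
floor(893/625) = 1
Total = 221

221 trailing zeros


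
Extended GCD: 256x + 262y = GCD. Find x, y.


Tabular extended Euclidean (each row: r = 256*s + 262*t):
r=256, s=1, t=0
r=262, s=0, t=1
q=0: r=256, s=1, t=0   [256*(1) + 262*(0) = 256]
q=1: r=6, s=-1, t=1   [256*(-1) + 262*(1) = 6]
q=42: r=4, s=43, t=-42   [256*(43) + 262*(-42) = 4]
q=1: r=2, s=-44, t=43   [256*(-44) + 262*(43) = 2]
q=2: r=0, s=131, t=-128   [256*(131) + 262*(-128) = 0]
GCD = 2; from the row with r=2: x=-44, y=43
Check: 256*(-44) + 262*(43) = -11264 + 11266 = 2

GCD = 2, x = -44, y = 43


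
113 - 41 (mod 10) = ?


113 - 41 = 72
72 mod 10 = 2


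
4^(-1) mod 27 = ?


Use the extended Euclidean algorithm on (27, 4); each row r = 27*s + 4*t:
r=27, s=1, t=0
r=4, s=0, t=1
q=6: r=3, s=1, t=-6   [27*(1) + 4*(-6) = 3]
q=1: r=1, s=-1, t=7   [27*(-1) + 4*(7) = 1]
q=3: r=0, s=4, t=-27   [27*(4) + 4*(-27) = 0]
GCD = 1 with t = 7, so 4*(7) ≡ 1 (mod 27)
Inverse = 7 mod 27 = 7
Check: 4 * 7 = 28 ≡ 1 (mod 27)

4^(-1) ≡ 7 (mod 27)


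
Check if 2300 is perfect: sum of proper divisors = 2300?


Proper divisors of 2300: 1, 2, 4, 5, 10, 20, 23, 25, 46, 50, 92, 100, 115, 230, 460, 575, 1150
Sum = 1 + 2 + 4 + 5 + 10 + 20 + 23 + 25 + 46 + 50 + 92 + 100 + 115 + 230 + 460 + 575 + 1150 = 2908

No, 2300 is not perfect (2908 ≠ 2300)


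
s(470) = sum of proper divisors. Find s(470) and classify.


Proper divisors: 1, 2, 5, 10, 47, 94, 235
Sum = 1 + 2 + 5 + 10 + 47 + 94 + 235 = 394
394 < 470 → deficient

s(470) = 394 (deficient)


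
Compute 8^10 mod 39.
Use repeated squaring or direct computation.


8^1 mod 39 = 8
8^2 mod 39 = 25
8^3 mod 39 = 5
8^4 mod 39 = 1
8^5 mod 39 = 8
8^6 mod 39 = 25
8^7 mod 39 = 5
8^8 mod 39 = 1
8^9 mod 39 = 8
8^10 mod 39 = 25


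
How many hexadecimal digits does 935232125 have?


935232125 in base 16 = 37BE827D
Number of digits = 8

8 digits (base 16)


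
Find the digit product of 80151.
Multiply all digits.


8 × 0 × 1 × 5 × 1 = 0


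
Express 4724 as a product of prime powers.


4724 / 2 = 2362
2362 / 2 = 1181
1181 / 1181 = 1
4724 = 2^2 × 1181


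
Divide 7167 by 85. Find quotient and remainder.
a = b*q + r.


7167 = 85 * 84 + 27
Check: 7140 + 27 = 7167

q = 84, r = 27


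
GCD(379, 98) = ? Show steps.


379 = 3 * 98 + 85
98 = 1 * 85 + 13
85 = 6 * 13 + 7
13 = 1 * 7 + 6
7 = 1 * 6 + 1
6 = 6 * 1 + 0
GCD = 1


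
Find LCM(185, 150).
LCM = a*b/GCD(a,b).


GCD(185, 150) = 5
LCM = 185*150/5 = 27750/5 = 5550

LCM = 5550


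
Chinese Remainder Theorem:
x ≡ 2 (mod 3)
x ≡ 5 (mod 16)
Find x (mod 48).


M = 3*16 = 48
M1 = M/3 = 16, M2 = M/16 = 3
M1^(-1) mod 3 = 1, M2^(-1) mod 16 = 11
x = 2*16*1 + 5*3*11 = 197
197 mod 48 = 5
Check: 5 mod 3 = 2 ✓, 5 mod 16 = 5 ✓

x ≡ 5 (mod 48)


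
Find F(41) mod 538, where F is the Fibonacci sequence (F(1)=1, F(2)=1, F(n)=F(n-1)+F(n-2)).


F(k) mod 538 for k=1..41:
1, 1, 2, 3, 5, 8, 13, 21, 34, 55, 89, 144, 233, 377, 72, 449, 521, 432, 415, 309, 186, 495, 143, 100, 243, 343, 48, 391, 439, 292, 193, 485, 140, 87, 227, 314, 3, 317, 320, 99, 419
F(41) mod 538 = 419


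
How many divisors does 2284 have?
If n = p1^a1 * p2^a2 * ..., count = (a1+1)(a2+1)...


2284 = 2^2 × 571^1
d(2284) = (2+1) × (1+1) = 6

6 divisors


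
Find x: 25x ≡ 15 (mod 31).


GCD(25, 31) = 1, unique solution
a^(-1) mod 31 = 5
x = 5 * 15 mod 31 = 13

x ≡ 13 (mod 31)


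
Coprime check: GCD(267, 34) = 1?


Euclidean algorithm:
267 = 7 * 34 + 29
34 = 1 * 29 + 5
29 = 5 * 5 + 4
5 = 1 * 4 + 1
4 = 4 * 1 + 0
GCD(267, 34) = 1

Yes, coprime (GCD = 1)


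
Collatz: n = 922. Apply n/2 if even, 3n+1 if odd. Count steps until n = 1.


922 → 461 → 1384 → 692 → 346 → 173 → 520 → 260 → 130 → 65 → 196 → 98 → 49 → 148 → 74 → 37 → 112 → 56 → 28 → 14 → 7 → 22 → 11 → 34 → 17 → 52 → 26 → 13 → 40 → 20 → 10 → 5 → 16 → 8 → 4 → 2 → 1
Total steps = 36

36 steps


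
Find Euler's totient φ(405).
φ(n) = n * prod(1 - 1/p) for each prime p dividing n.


405 = 3^4 × 5
Prime factors: 3, 5
φ(405) = 405 × (1-1/3) × (1-1/5)
= 405 × 2/3 × 4/5 = 216

φ(405) = 216


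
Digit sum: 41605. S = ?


4 + 1 + 6 + 0 + 5 = 16


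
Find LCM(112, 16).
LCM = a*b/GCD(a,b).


GCD(112, 16) = 16
LCM = 112*16/16 = 1792/16 = 112

LCM = 112


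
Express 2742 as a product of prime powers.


2742 / 2 = 1371
1371 / 3 = 457
457 / 457 = 1
2742 = 2 × 3 × 457


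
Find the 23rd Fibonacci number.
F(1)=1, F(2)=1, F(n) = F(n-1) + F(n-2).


Sequence: 1, 1, 2, 3, 5, 8, 13, 21, 34, 55, 89, 144, 233, 377, 610, 987, 1597, 2584, 4181, 6765, 10946, 17711, 28657
F(23) = 28657


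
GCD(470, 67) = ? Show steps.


470 = 7 * 67 + 1
67 = 67 * 1 + 0
GCD = 1


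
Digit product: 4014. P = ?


4 × 0 × 1 × 4 = 0


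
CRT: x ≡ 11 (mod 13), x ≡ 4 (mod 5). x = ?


M = 13*5 = 65
M1 = M/13 = 5, M2 = M/5 = 13
M1^(-1) mod 13 = 8, M2^(-1) mod 5 = 2
x = 11*5*8 + 4*13*2 = 544
544 mod 65 = 24
Check: 24 mod 13 = 11 ✓, 24 mod 5 = 4 ✓

x ≡ 24 (mod 65)


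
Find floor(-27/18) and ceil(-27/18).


-27/18 = -1.5000
floor = -2
ceil = -1

floor = -2, ceil = -1


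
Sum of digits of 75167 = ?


7 + 5 + 1 + 6 + 7 = 26


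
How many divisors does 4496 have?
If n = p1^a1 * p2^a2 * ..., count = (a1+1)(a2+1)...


4496 = 2^4 × 281^1
d(4496) = (4+1) × (1+1) = 10

10 divisors


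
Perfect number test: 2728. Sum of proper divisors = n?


Proper divisors of 2728: 1, 2, 4, 8, 11, 22, 31, 44, 62, 88, 124, 248, 341, 682, 1364
Sum = 1 + 2 + 4 + 8 + 11 + 22 + 31 + 44 + 62 + 88 + 124 + 248 + 341 + 682 + 1364 = 3032

No, 2728 is not perfect (3032 ≠ 2728)


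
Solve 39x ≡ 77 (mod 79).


GCD(39, 79) = 1, unique solution
a^(-1) mod 79 = 77
x = 77 * 77 mod 79 = 4

x ≡ 4 (mod 79)


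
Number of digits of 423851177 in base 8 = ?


423851177 in base 8 = 3120672251
Number of digits = 10

10 digits (base 8)


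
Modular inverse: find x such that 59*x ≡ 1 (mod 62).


Use the extended Euclidean algorithm on (62, 59); each row r = 62*s + 59*t:
r=62, s=1, t=0
r=59, s=0, t=1
q=1: r=3, s=1, t=-1   [62*(1) + 59*(-1) = 3]
q=19: r=2, s=-19, t=20   [62*(-19) + 59*(20) = 2]
q=1: r=1, s=20, t=-21   [62*(20) + 59*(-21) = 1]
q=2: r=0, s=-59, t=62   [62*(-59) + 59*(62) = 0]
GCD = 1 with t = -21, so 59*(-21) ≡ 1 (mod 62)
Inverse = -21 mod 62 = 41
Check: 59 * 41 = 2419 ≡ 1 (mod 62)

59^(-1) ≡ 41 (mod 62)


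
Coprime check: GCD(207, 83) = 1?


Euclidean algorithm:
207 = 2 * 83 + 41
83 = 2 * 41 + 1
41 = 41 * 1 + 0
GCD(207, 83) = 1

Yes, coprime (GCD = 1)


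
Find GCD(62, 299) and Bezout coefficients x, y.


Tabular extended Euclidean (each row: r = 62*s + 299*t):
r=62, s=1, t=0
r=299, s=0, t=1
q=0: r=62, s=1, t=0   [62*(1) + 299*(0) = 62]
q=4: r=51, s=-4, t=1   [62*(-4) + 299*(1) = 51]
q=1: r=11, s=5, t=-1   [62*(5) + 299*(-1) = 11]
q=4: r=7, s=-24, t=5   [62*(-24) + 299*(5) = 7]
q=1: r=4, s=29, t=-6   [62*(29) + 299*(-6) = 4]
q=1: r=3, s=-53, t=11   [62*(-53) + 299*(11) = 3]
q=1: r=1, s=82, t=-17   [62*(82) + 299*(-17) = 1]
q=3: r=0, s=-299, t=62   [62*(-299) + 299*(62) = 0]
GCD = 1; from the row with r=1: x=82, y=-17
Check: 62*(82) + 299*(-17) = 5084 - 5083 = 1

GCD = 1, x = 82, y = -17


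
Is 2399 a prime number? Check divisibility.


Check divisors up to sqrt(2399) = 48.9796
No divisors found.
2399 is prime.

Yes, 2399 is prime


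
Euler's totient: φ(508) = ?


508 = 2^2 × 127
Prime factors: 2, 127
φ(508) = 508 × (1-1/2) × (1-1/127)
= 508 × 1/2 × 126/127 = 252

φ(508) = 252


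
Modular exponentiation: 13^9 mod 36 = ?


13^1 mod 36 = 13
13^2 mod 36 = 25
13^3 mod 36 = 1
13^4 mod 36 = 13
13^5 mod 36 = 25
13^6 mod 36 = 1
13^7 mod 36 = 13
13^8 mod 36 = 25
13^9 mod 36 = 1


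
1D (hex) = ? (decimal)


1D (base 16) = 29 (decimal)
29 (decimal) = 29 (base 10)


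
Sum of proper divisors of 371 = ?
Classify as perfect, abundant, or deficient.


Proper divisors: 1, 7, 53
Sum = 1 + 7 + 53 = 61
61 < 371 → deficient

s(371) = 61 (deficient)


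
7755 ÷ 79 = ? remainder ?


7755 = 79 * 98 + 13
Check: 7742 + 13 = 7755

q = 98, r = 13


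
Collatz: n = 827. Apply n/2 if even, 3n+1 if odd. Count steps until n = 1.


827 → 2482 → 1241 → 3724 → 1862 → 931 → 2794 → 1397 → 4192 → 2096 → 1048 → 524 → 262 → 131 → 394 → 197 → 592 → 296 → 148 → 74 → 37 → 112 → 56 → 28 → 14 → 7 → 22 → 11 → 34 → 17 → 52 → 26 → 13 → 40 → 20 → 10 → 5 → 16 → 8 → 4 → 2 → 1
Total steps = 41

41 steps


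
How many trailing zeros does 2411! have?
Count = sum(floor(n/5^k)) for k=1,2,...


floor(2411/5) = 482
floor(2411/25) = 96
floor(2411/125) = 19
floor(2411/625) = 3
Total = 600

600 trailing zeros


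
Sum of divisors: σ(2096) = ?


Divisors of 2096: 1, 2, 4, 8, 16, 131, 262, 524, 1048, 2096
Sum = 1 + 2 + 4 + 8 + 16 + 131 + 262 + 524 + 1048 + 2096 = 4092

σ(2096) = 4092


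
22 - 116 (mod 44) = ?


22 - 116 = -94
-94 mod 44 = 38


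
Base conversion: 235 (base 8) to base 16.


235 (base 8) = 157 (decimal)
157 (decimal) = 9D (base 16)


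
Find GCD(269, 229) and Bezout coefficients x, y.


Tabular extended Euclidean (each row: r = 269*s + 229*t):
r=269, s=1, t=0
r=229, s=0, t=1
q=1: r=40, s=1, t=-1   [269*(1) + 229*(-1) = 40]
q=5: r=29, s=-5, t=6   [269*(-5) + 229*(6) = 29]
q=1: r=11, s=6, t=-7   [269*(6) + 229*(-7) = 11]
q=2: r=7, s=-17, t=20   [269*(-17) + 229*(20) = 7]
q=1: r=4, s=23, t=-27   [269*(23) + 229*(-27) = 4]
q=1: r=3, s=-40, t=47   [269*(-40) + 229*(47) = 3]
q=1: r=1, s=63, t=-74   [269*(63) + 229*(-74) = 1]
q=3: r=0, s=-229, t=269   [269*(-229) + 229*(269) = 0]
GCD = 1; from the row with r=1: x=63, y=-74
Check: 269*(63) + 229*(-74) = 16947 - 16946 = 1

GCD = 1, x = 63, y = -74


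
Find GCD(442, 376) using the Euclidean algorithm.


442 = 1 * 376 + 66
376 = 5 * 66 + 46
66 = 1 * 46 + 20
46 = 2 * 20 + 6
20 = 3 * 6 + 2
6 = 3 * 2 + 0
GCD = 2


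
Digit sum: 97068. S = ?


9 + 7 + 0 + 6 + 8 = 30


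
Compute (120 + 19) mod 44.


120 + 19 = 139
139 mod 44 = 7


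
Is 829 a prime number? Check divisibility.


Check divisors up to sqrt(829) = 28.7924
No divisors found.
829 is prime.

Yes, 829 is prime


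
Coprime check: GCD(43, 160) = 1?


Euclidean algorithm:
160 = 3 * 43 + 31
43 = 1 * 31 + 12
31 = 2 * 12 + 7
12 = 1 * 7 + 5
7 = 1 * 5 + 2
5 = 2 * 2 + 1
2 = 2 * 1 + 0
GCD(43, 160) = 1

Yes, coprime (GCD = 1)


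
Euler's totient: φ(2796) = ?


2796 = 2^2 × 3 × 233
Prime factors: 2, 3, 233
φ(2796) = 2796 × (1-1/2) × (1-1/3) × (1-1/233)
= 2796 × 1/2 × 2/3 × 232/233 = 928

φ(2796) = 928


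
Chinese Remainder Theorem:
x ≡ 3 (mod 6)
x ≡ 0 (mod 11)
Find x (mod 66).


M = 6*11 = 66
M1 = M/6 = 11, M2 = M/11 = 6
M1^(-1) mod 6 = 5, M2^(-1) mod 11 = 2
x = 3*11*5 + 0*6*2 = 165
165 mod 66 = 33
Check: 33 mod 6 = 3 ✓, 33 mod 11 = 0 ✓

x ≡ 33 (mod 66)


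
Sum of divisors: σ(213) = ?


Divisors of 213: 1, 3, 71, 213
Sum = 1 + 3 + 71 + 213 = 288

σ(213) = 288


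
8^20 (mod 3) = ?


8^1 mod 3 = 2
8^2 mod 3 = 1
8^3 mod 3 = 2
8^4 mod 3 = 1
8^5 mod 3 = 2
8^6 mod 3 = 1
8^7 mod 3 = 2
8^8 mod 3 = 1
8^9 mod 3 = 2
8^10 mod 3 = 1
8^11 mod 3 = 2
8^12 mod 3 = 1
8^13 mod 3 = 2
8^14 mod 3 = 1
8^15 mod 3 = 2
8^16 mod 3 = 1
8^17 mod 3 = 2
8^18 mod 3 = 1
8^19 mod 3 = 2
8^20 mod 3 = 1


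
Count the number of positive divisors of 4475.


4475 = 5^2 × 179^1
d(4475) = (2+1) × (1+1) = 6

6 divisors


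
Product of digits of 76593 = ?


7 × 6 × 5 × 9 × 3 = 5670


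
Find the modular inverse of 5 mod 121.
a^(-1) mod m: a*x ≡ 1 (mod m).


Use the extended Euclidean algorithm on (121, 5); each row r = 121*s + 5*t:
r=121, s=1, t=0
r=5, s=0, t=1
q=24: r=1, s=1, t=-24   [121*(1) + 5*(-24) = 1]
q=5: r=0, s=-5, t=121   [121*(-5) + 5*(121) = 0]
GCD = 1 with t = -24, so 5*(-24) ≡ 1 (mod 121)
Inverse = -24 mod 121 = 97
Check: 5 * 97 = 485 ≡ 1 (mod 121)

5^(-1) ≡ 97 (mod 121)
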